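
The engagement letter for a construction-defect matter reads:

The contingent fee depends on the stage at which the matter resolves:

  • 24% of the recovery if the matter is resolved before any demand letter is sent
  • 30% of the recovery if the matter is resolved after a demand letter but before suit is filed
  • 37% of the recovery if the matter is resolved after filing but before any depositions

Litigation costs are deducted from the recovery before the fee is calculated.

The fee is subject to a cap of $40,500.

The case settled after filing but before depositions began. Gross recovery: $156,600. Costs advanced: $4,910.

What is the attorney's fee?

$40,500.00

Fee base (net of costs): $156,600 − $4,910 = $151,690
The matter settled after filing but before depositions began, so the 37% rate applies.
$151,690 × 37% = $56,125.30
$56,125.30 exceeds the $40,500 cap, so the fee is capped at $40,500.00.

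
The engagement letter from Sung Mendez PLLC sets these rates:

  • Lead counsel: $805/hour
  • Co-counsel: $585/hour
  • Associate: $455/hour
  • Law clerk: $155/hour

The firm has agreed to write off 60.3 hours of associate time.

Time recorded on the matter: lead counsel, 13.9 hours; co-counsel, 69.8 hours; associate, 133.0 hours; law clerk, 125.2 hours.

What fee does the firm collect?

Lead counsel: 13.9 × $805 = $11,189.50
Co-counsel: 69.8 × $585 = $40,833.00
Associate: 133.0 × $455 = $60,515.00
Law clerk: 125.2 × $155 = $19,406.00
Subtotal: $131,943.50
Write-off: 60.3 × $455 = $27,436.50
Total: $131,943.50 − $27,436.50 = $104,507.00

$104,507.00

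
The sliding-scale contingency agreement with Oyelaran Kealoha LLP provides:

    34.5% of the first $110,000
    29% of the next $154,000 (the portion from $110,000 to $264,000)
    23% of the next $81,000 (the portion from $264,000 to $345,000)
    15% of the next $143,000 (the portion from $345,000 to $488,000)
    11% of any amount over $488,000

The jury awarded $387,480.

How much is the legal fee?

$107,612.00

First $110,000 at 34.5% = $37,950.00
Next $154,000 at 29% = $44,660.00
Next $81,000 at 23% = $18,630.00
Remaining $42,480 at 15% = $6,372.00
Fee: $37,950.00 + $44,660.00 + $18,630.00 + $6,372.00 = $107,612.00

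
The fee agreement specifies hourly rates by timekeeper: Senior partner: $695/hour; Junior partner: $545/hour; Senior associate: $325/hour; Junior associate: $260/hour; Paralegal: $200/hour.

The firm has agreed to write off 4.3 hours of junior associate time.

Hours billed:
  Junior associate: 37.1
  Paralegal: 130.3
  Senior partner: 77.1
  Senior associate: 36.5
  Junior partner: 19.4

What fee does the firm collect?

$110,608.00

Senior partner: 77.1 × $695 = $53,584.50
Junior partner: 19.4 × $545 = $10,573.00
Senior associate: 36.5 × $325 = $11,862.50
Junior associate: 37.1 × $260 = $9,646.00
Paralegal: 130.3 × $200 = $26,060.00
Subtotal: $111,726.00
Write-off: 4.3 × $260 = $1,118.00
Total: $111,726.00 − $1,118.00 = $110,608.00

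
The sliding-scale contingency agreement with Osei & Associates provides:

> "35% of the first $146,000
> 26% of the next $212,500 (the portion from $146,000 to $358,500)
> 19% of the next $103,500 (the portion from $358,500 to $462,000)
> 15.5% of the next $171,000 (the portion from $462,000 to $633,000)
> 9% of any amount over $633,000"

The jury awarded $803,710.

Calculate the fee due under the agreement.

$167,883.90

First $146,000 at 35% = $51,100.00
Next $212,500 at 26% = $55,250.00
Next $103,500 at 19% = $19,665.00
Next $171,000 at 15.5% = $26,505.00
Remaining $170,710 at 9% = $15,363.90
Fee: $51,100.00 + $55,250.00 + $19,665.00 + $26,505.00 + $15,363.90 = $167,883.90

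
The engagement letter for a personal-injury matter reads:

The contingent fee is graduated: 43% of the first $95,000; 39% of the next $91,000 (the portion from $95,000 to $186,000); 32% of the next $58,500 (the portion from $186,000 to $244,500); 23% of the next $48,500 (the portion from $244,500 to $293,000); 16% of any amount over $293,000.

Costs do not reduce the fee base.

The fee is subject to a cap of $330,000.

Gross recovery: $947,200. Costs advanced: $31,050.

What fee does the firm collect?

Fee base is the gross recovery, $947,200; costs are reimbursed separately.
First $95,000 at 43% = $40,850.00
Next $91,000 at 39% = $35,490.00
Next $58,500 at 32% = $18,720.00
Next $48,500 at 23% = $11,155.00
Remaining $654,200 at 16% = $104,672.00
Fee: $40,850.00 + $35,490.00 + $18,720.00 + $11,155.00 + $104,672.00 = $210,887.00
$210,887.00 is under the $330,000 cap.

$210,887.00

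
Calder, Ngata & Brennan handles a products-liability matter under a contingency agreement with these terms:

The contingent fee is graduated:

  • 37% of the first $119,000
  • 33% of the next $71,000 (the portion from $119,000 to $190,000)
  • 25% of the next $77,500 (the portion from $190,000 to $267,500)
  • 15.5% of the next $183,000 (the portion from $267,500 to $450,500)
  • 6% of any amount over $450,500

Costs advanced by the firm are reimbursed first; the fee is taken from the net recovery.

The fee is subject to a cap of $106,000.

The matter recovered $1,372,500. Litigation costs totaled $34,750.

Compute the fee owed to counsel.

Fee base (net of costs): $1,372,500 − $34,750 = $1,337,750
First $119,000 at 37% = $44,030.00
Next $71,000 at 33% = $23,430.00
Next $77,500 at 25% = $19,375.00
Next $183,000 at 15.5% = $28,365.00
Remaining $887,250 at 6% = $53,235.00
Fee: $44,030.00 + $23,430.00 + $19,375.00 + $28,365.00 + $53,235.00 = $168,435.00
$168,435.00 exceeds the $106,000 cap, so the fee is capped at $106,000.00.

$106,000.00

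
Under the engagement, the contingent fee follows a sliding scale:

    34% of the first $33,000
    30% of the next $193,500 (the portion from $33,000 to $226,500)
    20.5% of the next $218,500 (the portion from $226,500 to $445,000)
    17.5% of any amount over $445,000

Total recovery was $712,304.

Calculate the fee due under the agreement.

First $33,000 at 34% = $11,220.00
Next $193,500 at 30% = $58,050.00
Next $218,500 at 20.5% = $44,792.50
Remaining $267,304 at 17.5% = $46,778.20
Fee: $11,220.00 + $58,050.00 + $44,792.50 + $46,778.20 = $160,840.70

$160,840.70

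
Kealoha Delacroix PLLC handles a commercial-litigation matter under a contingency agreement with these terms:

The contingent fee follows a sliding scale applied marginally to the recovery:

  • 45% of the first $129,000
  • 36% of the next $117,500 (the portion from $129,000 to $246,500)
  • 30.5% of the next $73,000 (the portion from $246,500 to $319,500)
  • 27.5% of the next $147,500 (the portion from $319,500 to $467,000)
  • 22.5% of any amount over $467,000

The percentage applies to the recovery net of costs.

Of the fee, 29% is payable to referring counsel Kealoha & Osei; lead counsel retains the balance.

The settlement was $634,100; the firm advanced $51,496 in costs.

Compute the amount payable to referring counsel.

Fee base (net of costs): $634,100 − $51,496 = $582,604
First $129,000 at 45% = $58,050.00
Next $117,500 at 36% = $42,300.00
Next $73,000 at 30.5% = $22,265.00
Next $147,500 at 27.5% = $40,562.50
Remaining $115,604 at 22.5% = $26,010.90
Fee: $58,050.00 + $42,300.00 + $22,265.00 + $40,562.50 + $26,010.90 = $189,188.40
Referral share: 29% of $189,188.40 = $54,864.64; lead counsel retains $189,188.40 − $54,864.64 = $134,323.76.

$54,864.64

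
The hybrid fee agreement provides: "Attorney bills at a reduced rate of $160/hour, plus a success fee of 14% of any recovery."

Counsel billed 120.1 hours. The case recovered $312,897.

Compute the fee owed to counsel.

$63,021.58

Hourly: 120.1 × $160 = $19,216.00
Success fee: 14% of $312,897 = $43,805.58
Total: $19,216.00 + $43,805.58 = $63,021.58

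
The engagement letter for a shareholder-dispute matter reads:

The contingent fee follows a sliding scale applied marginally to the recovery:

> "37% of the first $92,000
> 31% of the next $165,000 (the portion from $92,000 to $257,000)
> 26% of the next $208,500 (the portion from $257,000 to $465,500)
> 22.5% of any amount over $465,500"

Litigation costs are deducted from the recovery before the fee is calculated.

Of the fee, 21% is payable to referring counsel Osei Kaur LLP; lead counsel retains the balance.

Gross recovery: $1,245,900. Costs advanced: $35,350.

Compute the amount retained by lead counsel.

$242,558.64

Fee base (net of costs): $1,245,900 − $35,350 = $1,210,550
First $92,000 at 37% = $34,040.00
Next $165,000 at 31% = $51,150.00
Next $208,500 at 26% = $54,210.00
Remaining $745,050 at 22.5% = $167,636.25
Fee: $34,040.00 + $51,150.00 + $54,210.00 + $167,636.25 = $307,036.25
Referral share: 21% of $307,036.25 = $64,477.61; lead counsel retains $307,036.25 − $64,477.61 = $242,558.64.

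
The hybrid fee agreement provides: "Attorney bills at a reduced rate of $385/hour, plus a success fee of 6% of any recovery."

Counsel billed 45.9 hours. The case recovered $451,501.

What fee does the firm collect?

$44,761.56

Hourly: 45.9 × $385 = $17,671.50
Success fee: 6% of $451,501 = $27,090.06
Total: $17,671.50 + $27,090.06 = $44,761.56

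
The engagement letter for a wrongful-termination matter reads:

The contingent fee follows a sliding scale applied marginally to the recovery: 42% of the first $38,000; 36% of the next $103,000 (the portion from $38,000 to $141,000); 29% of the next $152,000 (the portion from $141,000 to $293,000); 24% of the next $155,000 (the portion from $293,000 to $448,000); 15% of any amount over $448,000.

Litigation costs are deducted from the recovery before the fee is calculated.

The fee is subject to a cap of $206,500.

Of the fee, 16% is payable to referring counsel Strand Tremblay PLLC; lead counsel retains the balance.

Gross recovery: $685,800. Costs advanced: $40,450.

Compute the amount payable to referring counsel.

$26,227.60

Fee base (net of costs): $685,800 − $40,450 = $645,350
First $38,000 at 42% = $15,960.00
Next $103,000 at 36% = $37,080.00
Next $152,000 at 29% = $44,080.00
Next $155,000 at 24% = $37,200.00
Remaining $197,350 at 15% = $29,602.50
Fee: $15,960.00 + $37,080.00 + $44,080.00 + $37,200.00 + $29,602.50 = $163,922.50
$163,922.50 is under the $206,500 cap.
Referral share: 16% of $163,922.50 = $26,227.60; lead counsel retains $163,922.50 − $26,227.60 = $137,694.90.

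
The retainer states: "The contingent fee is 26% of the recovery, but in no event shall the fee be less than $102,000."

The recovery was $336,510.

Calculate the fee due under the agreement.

$102,000.00

26% of $336,510 = $87,492.60
That is below the $102,000 minimum, so the minimum applies.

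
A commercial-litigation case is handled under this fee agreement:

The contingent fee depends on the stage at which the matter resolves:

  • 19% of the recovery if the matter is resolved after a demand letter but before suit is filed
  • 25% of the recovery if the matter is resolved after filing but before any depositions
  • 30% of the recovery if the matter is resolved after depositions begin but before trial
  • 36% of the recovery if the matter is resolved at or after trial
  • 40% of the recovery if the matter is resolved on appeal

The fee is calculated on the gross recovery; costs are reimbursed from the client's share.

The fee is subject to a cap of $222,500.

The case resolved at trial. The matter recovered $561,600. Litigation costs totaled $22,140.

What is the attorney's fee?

Fee base is the gross recovery, $561,600; costs are reimbursed separately.
The matter resolved at trial, so the 36% rate applies.
$561,600 × 36% = $202,176.00
$202,176.00 is under the $222,500 cap.

$202,176.00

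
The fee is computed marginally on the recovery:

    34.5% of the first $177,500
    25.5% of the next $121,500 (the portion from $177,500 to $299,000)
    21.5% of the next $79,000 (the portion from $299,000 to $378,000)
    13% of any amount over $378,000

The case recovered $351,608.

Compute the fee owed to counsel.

$103,530.72

First $177,500 at 34.5% = $61,237.50
Next $121,500 at 25.5% = $30,982.50
Remaining $52,608 at 21.5% = $11,310.72
Fee: $61,237.50 + $30,982.50 + $11,310.72 = $103,530.72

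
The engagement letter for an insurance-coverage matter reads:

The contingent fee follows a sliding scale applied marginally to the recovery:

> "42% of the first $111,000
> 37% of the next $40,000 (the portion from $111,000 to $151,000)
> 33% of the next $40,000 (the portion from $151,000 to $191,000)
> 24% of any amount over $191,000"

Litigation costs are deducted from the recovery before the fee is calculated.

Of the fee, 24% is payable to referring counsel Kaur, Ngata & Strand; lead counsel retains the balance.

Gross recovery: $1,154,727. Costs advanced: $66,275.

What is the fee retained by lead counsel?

Fee base (net of costs): $1,154,727 − $66,275 = $1,088,452
First $111,000 at 42% = $46,620.00
Next $40,000 at 37% = $14,800.00
Next $40,000 at 33% = $13,200.00
Remaining $897,452 at 24% = $215,388.48
Fee: $46,620.00 + $14,800.00 + $13,200.00 + $215,388.48 = $290,008.48
Referral share: 24% of $290,008.48 = $69,602.04; lead counsel retains $290,008.48 − $69,602.04 = $220,406.44.

$220,406.44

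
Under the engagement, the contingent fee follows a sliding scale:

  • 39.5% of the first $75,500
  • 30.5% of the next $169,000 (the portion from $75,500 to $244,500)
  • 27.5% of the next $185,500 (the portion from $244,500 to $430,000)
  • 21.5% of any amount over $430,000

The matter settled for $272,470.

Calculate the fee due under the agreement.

$89,059.25

First $75,500 at 39.5% = $29,822.50
Next $169,000 at 30.5% = $51,545.00
Remaining $27,970 at 27.5% = $7,691.75
Fee: $29,822.50 + $51,545.00 + $7,691.75 = $89,059.25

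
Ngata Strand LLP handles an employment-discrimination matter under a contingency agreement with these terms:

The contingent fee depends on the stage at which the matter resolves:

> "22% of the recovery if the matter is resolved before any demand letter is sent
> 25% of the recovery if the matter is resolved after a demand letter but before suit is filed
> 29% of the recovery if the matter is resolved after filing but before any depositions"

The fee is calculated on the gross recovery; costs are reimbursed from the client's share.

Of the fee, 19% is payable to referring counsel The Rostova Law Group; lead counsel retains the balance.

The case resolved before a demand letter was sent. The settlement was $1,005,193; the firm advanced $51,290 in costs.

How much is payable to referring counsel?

$42,017.07

Fee base is the gross recovery, $1,005,193; costs are reimbursed separately.
The matter resolved before a demand letter was sent, so the 22% rate applies.
$1,005,193 × 22% = $221,142.46
Referral share: 19% of $221,142.46 = $42,017.07; lead counsel retains $221,142.46 − $42,017.07 = $179,125.39.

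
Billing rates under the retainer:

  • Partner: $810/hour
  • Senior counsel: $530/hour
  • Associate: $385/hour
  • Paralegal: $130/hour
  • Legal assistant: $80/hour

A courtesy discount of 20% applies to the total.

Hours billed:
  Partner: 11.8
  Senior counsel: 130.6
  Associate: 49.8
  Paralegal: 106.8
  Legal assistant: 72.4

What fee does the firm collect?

$94,100.00

Partner: 11.8 × $810 = $9,558.00
Senior counsel: 130.6 × $530 = $69,218.00
Associate: 49.8 × $385 = $19,173.00
Paralegal: 106.8 × $130 = $13,884.00
Legal assistant: 72.4 × $80 = $5,792.00
Subtotal: $117,625.00
Less 20% discount: −$23,525.00
Total: $117,625.00 − $23,525.00 = $94,100.00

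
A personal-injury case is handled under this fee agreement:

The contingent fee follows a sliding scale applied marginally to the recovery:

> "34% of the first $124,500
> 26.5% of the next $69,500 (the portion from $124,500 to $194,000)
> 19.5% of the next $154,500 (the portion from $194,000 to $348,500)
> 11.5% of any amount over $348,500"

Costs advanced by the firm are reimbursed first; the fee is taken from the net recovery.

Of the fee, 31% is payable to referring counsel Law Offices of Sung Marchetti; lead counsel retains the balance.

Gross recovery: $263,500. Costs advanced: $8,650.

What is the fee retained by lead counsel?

Fee base (net of costs): $263,500 − $8,650 = $254,850
First $124,500 at 34% = $42,330.00
Next $69,500 at 26.5% = $18,417.50
Remaining $60,850 at 19.5% = $11,865.75
Fee: $42,330.00 + $18,417.50 + $11,865.75 = $72,613.25
Referral share: 31% of $72,613.25 = $22,510.11; lead counsel retains $72,613.25 − $22,510.11 = $50,103.14.

$50,103.14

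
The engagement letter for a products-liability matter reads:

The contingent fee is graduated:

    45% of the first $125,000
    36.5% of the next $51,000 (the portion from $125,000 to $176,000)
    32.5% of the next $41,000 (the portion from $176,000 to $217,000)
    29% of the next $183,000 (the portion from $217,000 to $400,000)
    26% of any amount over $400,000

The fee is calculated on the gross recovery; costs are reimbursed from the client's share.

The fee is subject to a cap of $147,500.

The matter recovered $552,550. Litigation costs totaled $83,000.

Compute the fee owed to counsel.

Fee base is the gross recovery, $552,550; costs are reimbursed separately.
First $125,000 at 45% = $56,250.00
Next $51,000 at 36.5% = $18,615.00
Next $41,000 at 32.5% = $13,325.00
Next $183,000 at 29% = $53,070.00
Remaining $152,550 at 26% = $39,663.00
Fee: $56,250.00 + $18,615.00 + $13,325.00 + $53,070.00 + $39,663.00 = $180,923.00
$180,923.00 exceeds the $147,500 cap, so the fee is capped at $147,500.00.

$147,500.00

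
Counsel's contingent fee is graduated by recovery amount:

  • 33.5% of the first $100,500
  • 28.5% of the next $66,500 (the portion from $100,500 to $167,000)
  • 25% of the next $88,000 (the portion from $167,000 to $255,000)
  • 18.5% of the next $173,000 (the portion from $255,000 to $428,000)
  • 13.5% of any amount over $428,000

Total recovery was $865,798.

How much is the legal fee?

$165,727.73

First $100,500 at 33.5% = $33,667.50
Next $66,500 at 28.5% = $18,952.50
Next $88,000 at 25% = $22,000.00
Next $173,000 at 18.5% = $32,005.00
Remaining $437,798 at 13.5% = $59,102.73
Fee: $33,667.50 + $18,952.50 + $22,000.00 + $32,005.00 + $59,102.73 = $165,727.73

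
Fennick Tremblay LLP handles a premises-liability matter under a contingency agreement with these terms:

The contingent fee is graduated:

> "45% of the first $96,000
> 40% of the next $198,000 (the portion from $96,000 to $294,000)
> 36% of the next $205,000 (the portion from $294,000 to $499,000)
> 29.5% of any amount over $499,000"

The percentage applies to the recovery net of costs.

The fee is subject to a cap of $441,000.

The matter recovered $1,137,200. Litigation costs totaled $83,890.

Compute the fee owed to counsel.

$359,721.45

Fee base (net of costs): $1,137,200 − $83,890 = $1,053,310
First $96,000 at 45% = $43,200.00
Next $198,000 at 40% = $79,200.00
Next $205,000 at 36% = $73,800.00
Remaining $554,310 at 29.5% = $163,521.45
Fee: $43,200.00 + $79,200.00 + $73,800.00 + $163,521.45 = $359,721.45
$359,721.45 is under the $441,000 cap.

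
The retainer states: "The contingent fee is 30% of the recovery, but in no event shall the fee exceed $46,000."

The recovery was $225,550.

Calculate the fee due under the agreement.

$46,000.00

30% of $225,550 = $67,665.00
That exceeds the $46,000 cap, so the fee is capped at $46,000.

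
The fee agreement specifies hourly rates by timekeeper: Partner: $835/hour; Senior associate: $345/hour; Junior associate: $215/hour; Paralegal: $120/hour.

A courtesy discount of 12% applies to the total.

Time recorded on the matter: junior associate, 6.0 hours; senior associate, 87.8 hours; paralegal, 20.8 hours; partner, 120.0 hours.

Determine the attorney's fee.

Partner: 120.0 × $835 = $100,200.00
Senior associate: 87.8 × $345 = $30,291.00
Junior associate: 6.0 × $215 = $1,290.00
Paralegal: 20.8 × $120 = $2,496.00
Subtotal: $134,277.00
Less 12% discount: −$16,113.24
Total: $134,277.00 − $16,113.24 = $118,163.76

$118,163.76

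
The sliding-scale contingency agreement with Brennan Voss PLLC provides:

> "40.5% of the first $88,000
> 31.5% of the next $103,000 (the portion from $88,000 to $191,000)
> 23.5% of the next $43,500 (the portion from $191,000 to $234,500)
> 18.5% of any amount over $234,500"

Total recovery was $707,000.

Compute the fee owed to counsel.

$165,720.00

First $88,000 at 40.5% = $35,640.00
Next $103,000 at 31.5% = $32,445.00
Next $43,500 at 23.5% = $10,222.50
Remaining $472,500 at 18.5% = $87,412.50
Fee: $35,640.00 + $32,445.00 + $10,222.50 + $87,412.50 = $165,720.00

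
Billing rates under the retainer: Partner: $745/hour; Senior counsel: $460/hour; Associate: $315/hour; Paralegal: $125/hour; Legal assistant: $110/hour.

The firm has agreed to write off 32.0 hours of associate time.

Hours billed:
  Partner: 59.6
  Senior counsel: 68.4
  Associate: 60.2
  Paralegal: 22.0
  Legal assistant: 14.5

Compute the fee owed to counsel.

$89,094.00

Partner: 59.6 × $745 = $44,402.00
Senior counsel: 68.4 × $460 = $31,464.00
Associate: 60.2 × $315 = $18,963.00
Paralegal: 22.0 × $125 = $2,750.00
Legal assistant: 14.5 × $110 = $1,595.00
Subtotal: $99,174.00
Write-off: 32.0 × $315 = $10,080.00
Total: $99,174.00 − $10,080.00 = $89,094.00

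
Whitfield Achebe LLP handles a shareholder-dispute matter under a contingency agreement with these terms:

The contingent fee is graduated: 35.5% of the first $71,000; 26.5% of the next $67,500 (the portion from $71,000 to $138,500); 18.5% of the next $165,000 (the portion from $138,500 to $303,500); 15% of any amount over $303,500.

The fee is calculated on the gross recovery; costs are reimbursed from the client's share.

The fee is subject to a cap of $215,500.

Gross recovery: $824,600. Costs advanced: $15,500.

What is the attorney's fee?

$151,782.50

Fee base is the gross recovery, $824,600; costs are reimbursed separately.
First $71,000 at 35.5% = $25,205.00
Next $67,500 at 26.5% = $17,887.50
Next $165,000 at 18.5% = $30,525.00
Remaining $521,100 at 15% = $78,165.00
Fee: $25,205.00 + $17,887.50 + $30,525.00 + $78,165.00 = $151,782.50
$151,782.50 is under the $215,500 cap.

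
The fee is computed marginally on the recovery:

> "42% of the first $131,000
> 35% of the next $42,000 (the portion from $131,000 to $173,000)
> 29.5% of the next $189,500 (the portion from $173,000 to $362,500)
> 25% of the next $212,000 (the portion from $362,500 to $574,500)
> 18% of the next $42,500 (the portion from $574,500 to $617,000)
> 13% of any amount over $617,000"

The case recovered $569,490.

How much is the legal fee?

$177,370.00

First $131,000 at 42% = $55,020.00
Next $42,000 at 35% = $14,700.00
Next $189,500 at 29.5% = $55,902.50
Remaining $206,990 at 25% = $51,747.50
Fee: $55,020.00 + $14,700.00 + $55,902.50 + $51,747.50 = $177,370.00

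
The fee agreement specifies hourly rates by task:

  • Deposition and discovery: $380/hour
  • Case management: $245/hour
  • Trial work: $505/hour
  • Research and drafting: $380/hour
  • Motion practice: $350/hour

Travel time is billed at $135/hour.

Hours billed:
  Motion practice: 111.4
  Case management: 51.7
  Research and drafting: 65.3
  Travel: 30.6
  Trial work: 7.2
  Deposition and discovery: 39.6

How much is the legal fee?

$99,285.50

Deposition and discovery: 39.6 × $380 = $15,048.00
Case management: 51.7 × $245 = $12,666.50
Trial work: 7.2 × $505 = $3,636.00
Research and drafting: 65.3 × $380 = $24,814.00
Motion practice: 111.4 × $350 = $38,990.00
Subtotal: $15,048.00 + $12,666.50 + $3,636.00 + $24,814.00 + $38,990.00 = $95,154.50
Travel: 30.6 × $135 = $4,131.00
Total: $95,154.50 + $4,131.00 = $99,285.50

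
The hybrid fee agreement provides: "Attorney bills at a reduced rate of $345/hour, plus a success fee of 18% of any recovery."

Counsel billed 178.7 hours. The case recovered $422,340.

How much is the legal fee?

$137,672.70

Hourly: 178.7 × $345 = $61,651.50
Success fee: 18% of $422,340 = $76,021.20
Total: $61,651.50 + $76,021.20 = $137,672.70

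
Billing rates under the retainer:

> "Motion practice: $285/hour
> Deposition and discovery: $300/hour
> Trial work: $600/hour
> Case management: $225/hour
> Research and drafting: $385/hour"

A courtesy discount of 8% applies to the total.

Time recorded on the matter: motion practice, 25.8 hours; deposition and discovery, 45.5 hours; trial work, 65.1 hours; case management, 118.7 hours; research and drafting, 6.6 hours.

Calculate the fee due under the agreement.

$82,166.58

Motion practice: 25.8 × $285 = $7,353.00
Deposition and discovery: 45.5 × $300 = $13,650.00
Trial work: 65.1 × $600 = $39,060.00
Case management: 118.7 × $225 = $26,707.50
Research and drafting: 6.6 × $385 = $2,541.00
Subtotal: $89,311.50
Less 8% discount: −$7,144.92
Total: $89,311.50 − $7,144.92 = $82,166.58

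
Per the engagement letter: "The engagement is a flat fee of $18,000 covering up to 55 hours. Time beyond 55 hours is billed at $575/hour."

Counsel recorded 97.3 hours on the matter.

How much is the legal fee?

$42,322.50

Flat fee: $18,000.00
Excess hours: 97.3 − 55 = 42.3
Overrun: 42.3 × $575 = $24,322.50
Total: $18,000.00 + $24,322.50 = $42,322.50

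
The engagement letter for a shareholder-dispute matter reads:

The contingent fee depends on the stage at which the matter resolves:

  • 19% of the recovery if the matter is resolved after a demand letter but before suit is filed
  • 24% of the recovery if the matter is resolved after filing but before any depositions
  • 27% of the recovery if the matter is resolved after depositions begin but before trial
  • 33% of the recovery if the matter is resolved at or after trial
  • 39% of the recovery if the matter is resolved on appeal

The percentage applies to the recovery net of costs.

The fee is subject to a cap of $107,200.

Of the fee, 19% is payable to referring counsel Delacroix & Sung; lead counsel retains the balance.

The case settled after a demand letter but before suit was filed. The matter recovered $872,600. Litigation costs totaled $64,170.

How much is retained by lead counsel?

$86,832.00

Fee base (net of costs): $872,600 − $64,170 = $808,430
The matter settled after a demand letter but before suit was filed, so the 19% rate applies.
$808,430 × 19% = $153,601.70
$153,601.70 exceeds the $107,200 cap, so the fee is capped at $107,200.00.
Referral share: 19% of $107,200.00 = $20,368.00; lead counsel retains $107,200.00 − $20,368.00 = $86,832.00.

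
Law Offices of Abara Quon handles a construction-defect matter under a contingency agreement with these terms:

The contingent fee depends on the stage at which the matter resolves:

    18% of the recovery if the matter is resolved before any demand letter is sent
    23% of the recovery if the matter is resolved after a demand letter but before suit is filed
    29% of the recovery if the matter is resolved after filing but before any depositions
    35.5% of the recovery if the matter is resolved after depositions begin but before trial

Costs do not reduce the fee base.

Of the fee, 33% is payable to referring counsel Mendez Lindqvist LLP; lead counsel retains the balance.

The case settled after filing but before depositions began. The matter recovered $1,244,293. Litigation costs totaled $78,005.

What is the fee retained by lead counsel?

Fee base is the gross recovery, $1,244,293; costs are reimbursed separately.
The matter settled after filing but before depositions began, so the 29% rate applies.
$1,244,293 × 29% = $360,844.97
Referral share: 33% of $360,844.97 = $119,078.84; lead counsel retains $360,844.97 − $119,078.84 = $241,766.13.

$241,766.13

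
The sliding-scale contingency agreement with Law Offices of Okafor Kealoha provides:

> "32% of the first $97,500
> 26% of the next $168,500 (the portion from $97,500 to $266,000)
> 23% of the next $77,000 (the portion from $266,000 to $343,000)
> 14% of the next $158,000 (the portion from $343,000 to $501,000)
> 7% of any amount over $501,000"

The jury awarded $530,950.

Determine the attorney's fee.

$116,936.50

First $97,500 at 32% = $31,200.00
Next $168,500 at 26% = $43,810.00
Next $77,000 at 23% = $17,710.00
Next $158,000 at 14% = $22,120.00
Remaining $29,950 at 7% = $2,096.50
Fee: $31,200.00 + $43,810.00 + $17,710.00 + $22,120.00 + $2,096.50 = $116,936.50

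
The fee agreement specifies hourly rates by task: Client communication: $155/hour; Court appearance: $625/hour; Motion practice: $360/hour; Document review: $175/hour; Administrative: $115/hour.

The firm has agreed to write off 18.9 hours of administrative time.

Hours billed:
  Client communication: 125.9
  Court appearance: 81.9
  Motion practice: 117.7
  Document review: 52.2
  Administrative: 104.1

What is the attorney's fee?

Client communication: 125.9 × $155 = $19,514.50
Court appearance: 81.9 × $625 = $51,187.50
Motion practice: 117.7 × $360 = $42,372.00
Document review: 52.2 × $175 = $9,135.00
Administrative: 104.1 × $115 = $11,971.50
Subtotal: $134,180.50
Write-off: 18.9 × $115 = $2,173.50
Total: $134,180.50 − $2,173.50 = $132,007.00

$132,007.00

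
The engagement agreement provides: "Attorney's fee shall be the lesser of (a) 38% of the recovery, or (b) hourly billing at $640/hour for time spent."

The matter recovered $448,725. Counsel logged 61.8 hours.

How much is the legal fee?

$39,552.00

(a) 38% of $448,725 = $170,515.50
(b) 61.8 × $640 = $39,552.00
The lesser is (b): $39,552.00.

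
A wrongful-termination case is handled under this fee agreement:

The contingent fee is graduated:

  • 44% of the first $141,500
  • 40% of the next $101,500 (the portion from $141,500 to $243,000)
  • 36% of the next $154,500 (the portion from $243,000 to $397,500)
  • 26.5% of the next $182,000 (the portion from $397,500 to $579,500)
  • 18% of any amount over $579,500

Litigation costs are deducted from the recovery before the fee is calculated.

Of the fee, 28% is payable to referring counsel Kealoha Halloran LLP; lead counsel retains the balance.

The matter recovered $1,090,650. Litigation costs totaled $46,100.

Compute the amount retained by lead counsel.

$209,101.68

Fee base (net of costs): $1,090,650 − $46,100 = $1,044,550
First $141,500 at 44% = $62,260.00
Next $101,500 at 40% = $40,600.00
Next $154,500 at 36% = $55,620.00
Next $182,000 at 26.5% = $48,230.00
Remaining $465,050 at 18% = $83,709.00
Fee: $62,260.00 + $40,600.00 + $55,620.00 + $48,230.00 + $83,709.00 = $290,419.00
Referral share: 28% of $290,419.00 = $81,317.32; lead counsel retains $290,419.00 − $81,317.32 = $209,101.68.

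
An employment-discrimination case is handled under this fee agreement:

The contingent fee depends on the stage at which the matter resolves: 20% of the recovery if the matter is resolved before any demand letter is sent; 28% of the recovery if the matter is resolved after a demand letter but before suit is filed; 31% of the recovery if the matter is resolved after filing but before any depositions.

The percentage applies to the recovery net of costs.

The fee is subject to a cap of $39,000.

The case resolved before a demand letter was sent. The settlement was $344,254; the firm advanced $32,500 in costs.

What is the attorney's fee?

Fee base (net of costs): $344,254 − $32,500 = $311,754
The matter resolved before a demand letter was sent, so the 20% rate applies.
$311,754 × 20% = $62,350.80
$62,350.80 exceeds the $39,000 cap, so the fee is capped at $39,000.00.

$39,000.00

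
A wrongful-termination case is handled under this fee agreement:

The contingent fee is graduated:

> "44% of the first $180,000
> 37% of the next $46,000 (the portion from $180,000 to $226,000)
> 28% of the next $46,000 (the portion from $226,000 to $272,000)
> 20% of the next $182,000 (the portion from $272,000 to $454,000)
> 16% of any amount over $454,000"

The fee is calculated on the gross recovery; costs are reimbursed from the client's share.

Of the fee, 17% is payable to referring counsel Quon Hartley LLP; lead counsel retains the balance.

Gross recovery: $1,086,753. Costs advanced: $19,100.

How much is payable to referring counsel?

$41,945.88

Fee base is the gross recovery, $1,086,753; costs are reimbursed separately.
First $180,000 at 44% = $79,200.00
Next $46,000 at 37% = $17,020.00
Next $46,000 at 28% = $12,880.00
Next $182,000 at 20% = $36,400.00
Remaining $632,753 at 16% = $101,240.48
Fee: $79,200.00 + $17,020.00 + $12,880.00 + $36,400.00 + $101,240.48 = $246,740.48
Referral share: 17% of $246,740.48 = $41,945.88; lead counsel retains $246,740.48 − $41,945.88 = $204,794.60.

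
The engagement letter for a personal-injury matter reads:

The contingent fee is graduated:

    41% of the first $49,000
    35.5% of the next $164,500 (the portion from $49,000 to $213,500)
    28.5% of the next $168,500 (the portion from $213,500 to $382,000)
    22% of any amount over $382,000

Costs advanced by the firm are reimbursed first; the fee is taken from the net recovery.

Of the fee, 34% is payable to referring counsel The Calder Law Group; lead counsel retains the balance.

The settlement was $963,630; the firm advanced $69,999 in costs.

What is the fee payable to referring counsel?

$81,283.40

Fee base (net of costs): $963,630 − $69,999 = $893,631
First $49,000 at 41% = $20,090.00
Next $164,500 at 35.5% = $58,397.50
Next $168,500 at 28.5% = $48,022.50
Remaining $511,631 at 22% = $112,558.82
Fee: $20,090.00 + $58,397.50 + $48,022.50 + $112,558.82 = $239,068.82
Referral share: 34% of $239,068.82 = $81,283.40; lead counsel retains $239,068.82 − $81,283.40 = $157,785.42.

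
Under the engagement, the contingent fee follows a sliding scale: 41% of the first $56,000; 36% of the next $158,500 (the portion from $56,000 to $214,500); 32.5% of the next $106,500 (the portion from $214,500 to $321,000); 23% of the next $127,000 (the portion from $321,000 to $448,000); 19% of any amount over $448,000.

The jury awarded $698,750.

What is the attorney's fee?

First $56,000 at 41% = $22,960.00
Next $158,500 at 36% = $57,060.00
Next $106,500 at 32.5% = $34,612.50
Next $127,000 at 23% = $29,210.00
Remaining $250,750 at 19% = $47,642.50
Fee: $22,960.00 + $57,060.00 + $34,612.50 + $29,210.00 + $47,642.50 = $191,485.00

$191,485.00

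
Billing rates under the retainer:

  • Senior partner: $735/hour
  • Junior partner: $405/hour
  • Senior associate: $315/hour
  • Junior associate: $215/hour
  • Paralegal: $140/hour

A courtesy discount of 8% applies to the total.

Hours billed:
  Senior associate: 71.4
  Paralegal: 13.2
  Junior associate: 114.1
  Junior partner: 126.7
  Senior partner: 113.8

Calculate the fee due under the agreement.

Senior partner: 113.8 × $735 = $83,643.00
Junior partner: 126.7 × $405 = $51,313.50
Senior associate: 71.4 × $315 = $22,491.00
Junior associate: 114.1 × $215 = $24,531.50
Paralegal: 13.2 × $140 = $1,848.00
Subtotal: $183,827.00
Less 8% discount: −$14,706.16
Total: $183,827.00 − $14,706.16 = $169,120.84

$169,120.84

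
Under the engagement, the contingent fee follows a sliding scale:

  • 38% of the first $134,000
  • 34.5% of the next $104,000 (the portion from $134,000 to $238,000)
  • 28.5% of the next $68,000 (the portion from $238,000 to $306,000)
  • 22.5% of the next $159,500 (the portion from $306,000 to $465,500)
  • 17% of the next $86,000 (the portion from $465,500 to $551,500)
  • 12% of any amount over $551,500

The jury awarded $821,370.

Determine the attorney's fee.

First $134,000 at 38% = $50,920.00
Next $104,000 at 34.5% = $35,880.00
Next $68,000 at 28.5% = $19,380.00
Next $159,500 at 22.5% = $35,887.50
Next $86,000 at 17% = $14,620.00
Remaining $269,870 at 12% = $32,384.40
Fee: $50,920.00 + $35,880.00 + $19,380.00 + $35,887.50 + $14,620.00 + $32,384.40 = $189,071.90

$189,071.90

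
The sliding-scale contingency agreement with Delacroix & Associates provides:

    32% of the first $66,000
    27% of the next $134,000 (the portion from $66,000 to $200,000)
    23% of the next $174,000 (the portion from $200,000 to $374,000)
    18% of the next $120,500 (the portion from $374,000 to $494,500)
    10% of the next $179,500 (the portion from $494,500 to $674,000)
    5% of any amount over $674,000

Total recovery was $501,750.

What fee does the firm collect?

$119,735.00

First $66,000 at 32% = $21,120.00
Next $134,000 at 27% = $36,180.00
Next $174,000 at 23% = $40,020.00
Next $120,500 at 18% = $21,690.00
Remaining $7,250 at 10% = $725.00
Fee: $21,120.00 + $36,180.00 + $40,020.00 + $21,690.00 + $725.00 = $119,735.00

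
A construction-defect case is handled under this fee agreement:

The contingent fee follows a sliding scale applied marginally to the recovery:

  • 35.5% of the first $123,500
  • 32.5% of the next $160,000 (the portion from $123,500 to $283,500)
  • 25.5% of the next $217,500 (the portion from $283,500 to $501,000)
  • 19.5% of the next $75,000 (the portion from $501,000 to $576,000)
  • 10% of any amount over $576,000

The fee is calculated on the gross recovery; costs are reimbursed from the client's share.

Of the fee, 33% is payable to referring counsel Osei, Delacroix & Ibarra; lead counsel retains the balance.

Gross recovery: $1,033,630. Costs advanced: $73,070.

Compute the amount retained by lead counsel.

Fee base is the gross recovery, $1,033,630; costs are reimbursed separately.
First $123,500 at 35.5% = $43,842.50
Next $160,000 at 32.5% = $52,000.00
Next $217,500 at 25.5% = $55,462.50
Next $75,000 at 19.5% = $14,625.00
Remaining $457,630 at 10% = $45,763.00
Fee: $43,842.50 + $52,000.00 + $55,462.50 + $14,625.00 + $45,763.00 = $211,693.00
Referral share: 33% of $211,693.00 = $69,858.69; lead counsel retains $211,693.00 − $69,858.69 = $141,834.31.

$141,834.31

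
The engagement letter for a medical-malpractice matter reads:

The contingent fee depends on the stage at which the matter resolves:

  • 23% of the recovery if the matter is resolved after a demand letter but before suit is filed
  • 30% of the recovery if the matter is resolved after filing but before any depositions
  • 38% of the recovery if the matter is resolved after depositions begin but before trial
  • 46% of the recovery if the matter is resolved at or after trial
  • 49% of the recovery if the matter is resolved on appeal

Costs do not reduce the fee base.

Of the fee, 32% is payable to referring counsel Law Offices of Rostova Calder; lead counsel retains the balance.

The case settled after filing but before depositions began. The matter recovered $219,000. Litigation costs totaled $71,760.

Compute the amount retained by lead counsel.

$44,676.00

Fee base is the gross recovery, $219,000; costs are reimbursed separately.
The matter settled after filing but before depositions began, so the 30% rate applies.
$219,000 × 30% = $65,700.00
Referral share: 32% of $65,700.00 = $21,024.00; lead counsel retains $65,700.00 − $21,024.00 = $44,676.00.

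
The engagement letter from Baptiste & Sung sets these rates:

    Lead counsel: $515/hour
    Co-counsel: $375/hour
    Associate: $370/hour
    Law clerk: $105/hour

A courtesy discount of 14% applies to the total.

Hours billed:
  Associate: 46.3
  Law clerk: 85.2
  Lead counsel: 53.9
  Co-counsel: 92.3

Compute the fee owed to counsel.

$76,065.28

Lead counsel: 53.9 × $515 = $27,758.50
Co-counsel: 92.3 × $375 = $34,612.50
Associate: 46.3 × $370 = $17,131.00
Law clerk: 85.2 × $105 = $8,946.00
Subtotal: $88,448.00
Less 14% discount: −$12,382.72
Total: $88,448.00 − $12,382.72 = $76,065.28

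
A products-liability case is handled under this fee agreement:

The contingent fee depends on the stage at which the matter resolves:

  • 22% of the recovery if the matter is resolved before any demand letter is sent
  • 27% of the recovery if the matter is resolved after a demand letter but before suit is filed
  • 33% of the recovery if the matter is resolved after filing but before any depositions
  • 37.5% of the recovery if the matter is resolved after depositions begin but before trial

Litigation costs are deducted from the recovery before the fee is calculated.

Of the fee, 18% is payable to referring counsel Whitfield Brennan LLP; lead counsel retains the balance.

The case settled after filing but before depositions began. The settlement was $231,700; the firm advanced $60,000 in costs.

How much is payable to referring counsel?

$10,198.98

Fee base (net of costs): $231,700 − $60,000 = $171,700
The matter settled after filing but before depositions began, so the 33% rate applies.
$171,700 × 33% = $56,661.00
Referral share: 18% of $56,661.00 = $10,198.98; lead counsel retains $56,661.00 − $10,198.98 = $46,462.02.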